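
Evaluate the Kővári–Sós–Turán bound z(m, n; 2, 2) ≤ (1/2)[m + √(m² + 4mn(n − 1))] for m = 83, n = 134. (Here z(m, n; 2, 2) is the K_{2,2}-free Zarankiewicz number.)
z(83, 134; 2, 2) ≤ (1/2)[83 + √(83² + 4·83·134·133)] = (1/2)[83 + √5923793] = 1258.4422

Kővári–Sós–Turán: let r_1, ..., r_83 be the row sums and z = Σ r_i the total number of 1s. Each pair of columns can share at most one row with both entries 1 (else a 2×2 all-ones block appears), so Σ_i C(r_i, 2) ≤ C(134, 2) = 8911. By convexity Σ_i C(r_i, 2) ≥ 83·C(z/83, 2) = z(z − 83)/(2·83), giving z² − 83z − 83·134·133 ≤ 0 and hence z ≤ (1/2)[83 + √(6889 + 4·1479226)] = (1/2)[83 + √5923793] ≈ (1/2)(83 + 2433.8843) = 1258.4422.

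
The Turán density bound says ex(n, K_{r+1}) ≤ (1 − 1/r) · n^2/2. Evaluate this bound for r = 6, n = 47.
Turán density bound = (5/6) · 47^2/2 = 11045/12 ≈ 920.4167

Turán's theorem: ex(n, K_{r+1}) is achieved by the complete r-partite Turán graph T(n, r) with parts as balanced as possible, and is at most (1 − 1/r) · n^2/2. For r = 6, n = 47: the density bound is (5/6) · 2209/2 = 11045/12 ≈ 920.4167. The integer-valued extremum is e(T(47, 6)) = 920, which is strictly less than the density bound 11045/12 since 6 ∤ 47 (the parts of T(47, 6) cannot all be equal).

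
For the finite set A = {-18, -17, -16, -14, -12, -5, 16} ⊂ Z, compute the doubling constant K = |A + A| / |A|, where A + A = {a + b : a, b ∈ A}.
K = |A + A| / |A| = 24/7

Enumerate A + A = {a + b : a, b ∈ A}. With |A| = 7, there are |A|^2 = 49 ordered sum pairs; collecting distinct values, A + A = {-36, -35, -34, -33, -32, -31, -30, -29, -28, -26, -24, -23, -22, -21, -19, -17, -10, -2, -1, 0, 2, 4, 11, 32}, so |A + A| = 24. Thus K = 24/7. For comparison, the minimum possible |A + A| over all 7-element sets is 2·7 − 1 = 13 (so min K = 13/7), attained only by arithmetic progressions.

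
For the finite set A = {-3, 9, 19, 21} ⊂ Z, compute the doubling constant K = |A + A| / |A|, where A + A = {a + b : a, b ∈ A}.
K = |A + A| / |A| = 9/4

Enumerate A + A = {a + b : a, b ∈ A}. With |A| = 4, there are |A|^2 = 16 ordered sum pairs; collecting distinct values, A + A = {-6, 6, 16, 18, 28, 30, 38, 40, 42}, so |A + A| = 9. Thus K = 9/4. For comparison, the minimum possible |A + A| over all 4-element sets is 2·4 − 1 = 7 (so min K = 7/4), attained only by arithmetic progressions.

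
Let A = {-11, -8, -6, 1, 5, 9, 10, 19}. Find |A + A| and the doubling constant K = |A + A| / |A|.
K = |A + A| / |A| = 31/8

Enumerate A + A = {a + b : a, b ∈ A}. With |A| = 8, there are |A|^2 = 64 ordered sum pairs; collecting distinct values, A + A = {-22, -19, -17, -16, -14, -12, -10, -7, -6, -5, -3, -2, -1, 1, 2, 3, 4, 6, 8, 10, 11, 13, 14, 15, 18, 19, 20, 24, 28, 29, 38}, so |A + A| = 31. Thus K = 31/8. For comparison, the minimum possible |A + A| over all 8-element sets is 2·8 − 1 = 15 (so min K = 15/8), attained only by arithmetic progressions.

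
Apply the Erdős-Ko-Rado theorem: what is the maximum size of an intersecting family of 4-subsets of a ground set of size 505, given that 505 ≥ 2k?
max |F| = C(504, 3) = 21210504

Erdős-Ko-Rado (1961): when n ≥ 2k, max |F| = C(n−1, k−1). The bound is attained by the star {A : i ∈ A} for any fixed i ∈ [n]. Here C(505−1, 4−1) = C(504, 3) = 21210504.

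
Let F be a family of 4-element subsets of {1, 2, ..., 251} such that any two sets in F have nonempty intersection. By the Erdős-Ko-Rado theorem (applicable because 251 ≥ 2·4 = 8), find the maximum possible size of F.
max |F| = C(250, 3) = 2573000

Erdős-Ko-Rado (1961): when n ≥ 2k, max |F| = C(n−1, k−1). The bound is attained by the star {A : i ∈ A} for any fixed i ∈ [n]. Here C(251−1, 4−1) = C(250, 3) = 2573000.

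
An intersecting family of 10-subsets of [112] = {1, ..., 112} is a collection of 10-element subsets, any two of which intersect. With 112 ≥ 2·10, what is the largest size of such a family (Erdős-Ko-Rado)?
max |F| = C(111, 9) = 5053035978705

The Erdős-Ko-Rado theorem states: for n ≥ 2k, an intersecting family of k-subsets of an n-element set has size at most C(n − 1, k − 1), with equality for 'star' families {A ⊆ [n] : |A| = k, i ∈ A} (fix an element i). For n = 112, k = 10: C(111, 9) = 5053035978705.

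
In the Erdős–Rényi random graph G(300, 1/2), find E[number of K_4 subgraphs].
E[# K_4] = C(300, 4) · (1/2)^C(4, 2) = 330791175 / 2^6 = 5168612.109375

For each 4-subset S of vertices (there are C(300, 4) = 330791175 such S), let X_S = 1 if S induces a K_4 (all C(4, 2) = 6 edges present). Then P(X_S = 1) = (1/2)^6 = 1/64. By linearity of expectation, E[# K_4] = C(300, 4) · (1/2)^6 = 330791175 / 64 = 5168612.109375.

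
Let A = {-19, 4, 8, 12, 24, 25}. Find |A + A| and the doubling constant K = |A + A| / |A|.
K = |A + A| / |A| = 20/6 = 10/3

Enumerate A + A = {a + b : a, b ∈ A}. With |A| = 6, there are |A|^2 = 36 ordered sum pairs; collecting distinct values, A + A = {-38, -15, -11, -7, 5, 6, 8, 12, 16, 20, 24, 28, 29, 32, 33, 36, 37, 48, 49, 50}, so |A + A| = 20. Thus K = 20/6 = 10/3. For comparison, the minimum possible |A + A| over all 6-element sets is 2·6 − 1 = 11 (so min K = 11/6), attained only by arithmetic progressions.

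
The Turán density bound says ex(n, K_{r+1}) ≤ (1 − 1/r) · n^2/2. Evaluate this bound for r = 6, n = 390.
Turán density bound = (5/6) · 390^2/2 = 63375

Turán's theorem: ex(n, K_{r+1}) is achieved by the complete r-partite Turán graph T(n, r) with parts as balanced as possible, and is at most (1 − 1/r) · n^2/2. For r = 6, n = 390: the density bound is (5/6) · 152100/2 = 63375. Since 6 ∣ 390, the Turán graph T(390, 6) has parts of equal size 65, and its edge count e(T(390, 6)) = 63375 attains the density bound exactly.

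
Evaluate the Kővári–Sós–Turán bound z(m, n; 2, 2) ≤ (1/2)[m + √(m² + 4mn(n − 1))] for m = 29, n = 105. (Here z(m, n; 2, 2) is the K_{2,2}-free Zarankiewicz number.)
z(29, 105; 2, 2) ≤ (1/2)[29 + √(29² + 4·29·105·104)] = (1/2)[29 + √1267561] = 577.4301

Kővári–Sós–Turán: let r_1, ..., r_29 be the row sums and z = Σ r_i the total number of 1s. Each pair of columns can share at most one row with both entries 1 (else a 2×2 all-ones block appears), so Σ_i C(r_i, 2) ≤ C(105, 2) = 5460. By convexity Σ_i C(r_i, 2) ≥ 29·C(z/29, 2) = z(z − 29)/(2·29), giving z² − 29z − 29·105·104 ≤ 0 and hence z ≤ (1/2)[29 + √(841 + 4·316680)] = (1/2)[29 + √1267561] ≈ (1/2)(29 + 1125.8601) = 577.4301.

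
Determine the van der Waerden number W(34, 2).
W(34, 2) = 34 + 1 = 35

A 2-term AP is any pair of integers, so a monochromatic 2-AP exists iff some colour is used at least twice. With 34 colours, the colouring i ↦ i on {1, ..., 34} uses each colour once, avoiding any monochromatic pair, so W(34, 2) > 34. For {1, ..., 35}, pigeonhole forces two integers of the same colour, which form a monochromatic 2-AP. Hence W(34, 2) = 35.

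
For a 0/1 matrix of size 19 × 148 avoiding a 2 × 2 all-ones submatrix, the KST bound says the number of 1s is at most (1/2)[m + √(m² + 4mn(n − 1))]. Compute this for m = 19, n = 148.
z(19, 148; 2, 2) ≤ (1/2)[19 + √(19² + 4·19·148·147)] = (1/2)[19 + √1653817] = 652.5041

Kővári–Sós–Turán: let r_1, ..., r_19 be the row sums and z = Σ r_i the total number of 1s. Each pair of columns can share at most one row with both entries 1 (else a 2×2 all-ones block appears), so Σ_i C(r_i, 2) ≤ C(148, 2) = 10878. By convexity Σ_i C(r_i, 2) ≥ 19·C(z/19, 2) = z(z − 19)/(2·19), giving z² − 19z − 19·148·147 ≤ 0 and hence z ≤ (1/2)[19 + √(361 + 4·413364)] = (1/2)[19 + √1653817] ≈ (1/2)(19 + 1286.0082) = 652.5041.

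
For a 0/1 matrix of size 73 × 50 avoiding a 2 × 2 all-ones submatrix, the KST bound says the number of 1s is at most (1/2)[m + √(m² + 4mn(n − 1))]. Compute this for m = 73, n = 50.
z(73, 50; 2, 2) ≤ (1/2)[73 + √(73² + 4·73·50·49)] = (1/2)[73 + √720729] = 460.9788

Kővári–Sós–Turán: let r_1, ..., r_73 be the row sums and z = Σ r_i the total number of 1s. Each pair of columns can share at most one row with both entries 1 (else a 2×2 all-ones block appears), so Σ_i C(r_i, 2) ≤ C(50, 2) = 1225. By convexity Σ_i C(r_i, 2) ≥ 73·C(z/73, 2) = z(z − 73)/(2·73), giving z² − 73z − 73·50·49 ≤ 0 and hence z ≤ (1/2)[73 + √(5329 + 4·178850)] = (1/2)[73 + √720729] ≈ (1/2)(73 + 848.9576) = 460.9788.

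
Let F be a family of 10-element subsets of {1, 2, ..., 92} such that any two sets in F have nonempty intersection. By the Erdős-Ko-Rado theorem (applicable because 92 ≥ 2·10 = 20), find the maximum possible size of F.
max |F| = C(91, 9) = 783768050065

The Erdős-Ko-Rado theorem states: for n ≥ 2k, an intersecting family of k-subsets of an n-element set has size at most C(n − 1, k − 1), with equality for 'star' families {A ⊆ [n] : |A| = k, i ∈ A} (fix an element i). For n = 92, k = 10: C(91, 9) = 783768050065.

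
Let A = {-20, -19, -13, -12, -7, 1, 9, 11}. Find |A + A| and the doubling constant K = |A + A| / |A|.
K = |A + A| / |A| = 31/8

Enumerate A + A = {a + b : a, b ∈ A}. With |A| = 8, there are |A|^2 = 64 ordered sum pairs; collecting distinct values, A + A = {-40, -39, -38, -33, -32, -31, -27, -26, -25, -24, -20, -19, -18, -14, -12, -11, -10, -9, -8, -6, -4, -3, -2, -1, 2, 4, 10, 12, 18, 20, 22}, so |A + A| = 31. Thus K = 31/8. For comparison, the minimum possible |A + A| over all 8-element sets is 2·8 − 1 = 15 (so min K = 15/8), attained only by arithmetic progressions.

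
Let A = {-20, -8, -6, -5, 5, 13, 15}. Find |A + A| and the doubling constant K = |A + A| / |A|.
K = |A + A| / |A| = 26/7

Enumerate A + A = {a + b : a, b ∈ A}. With |A| = 7, there are |A|^2 = 49 ordered sum pairs; collecting distinct values, A + A = {-40, -28, -26, -25, -16, -15, -14, -13, -12, -11, -10, -7, -5, -3, -1, 0, 5, 7, 8, 9, 10, 18, 20, 26, 28, 30}, so |A + A| = 26. Thus K = 26/7. For comparison, the minimum possible |A + A| over all 7-element sets is 2·7 − 1 = 13 (so min K = 13/7), attained only by arithmetic progressions.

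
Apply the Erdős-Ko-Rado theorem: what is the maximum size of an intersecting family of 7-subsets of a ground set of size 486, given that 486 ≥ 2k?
max |F| = C(485, 6) = 17524074327760

Erdős-Ko-Rado (1961): when n ≥ 2k, max |F| = C(n−1, k−1). The bound is attained by the star {A : i ∈ A} for any fixed i ∈ [n]. Here C(486−1, 7−1) = C(485, 6) = 17524074327760.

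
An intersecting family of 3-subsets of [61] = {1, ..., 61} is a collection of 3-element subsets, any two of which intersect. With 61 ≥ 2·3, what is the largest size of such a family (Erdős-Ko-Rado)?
max |F| = C(60, 2) = 1770

The Erdős-Ko-Rado theorem states: for n ≥ 2k, an intersecting family of k-subsets of an n-element set has size at most C(n − 1, k − 1), with equality for 'star' families {A ⊆ [n] : |A| = k, i ∈ A} (fix an element i). For n = 61, k = 3: C(60, 2) = 1770.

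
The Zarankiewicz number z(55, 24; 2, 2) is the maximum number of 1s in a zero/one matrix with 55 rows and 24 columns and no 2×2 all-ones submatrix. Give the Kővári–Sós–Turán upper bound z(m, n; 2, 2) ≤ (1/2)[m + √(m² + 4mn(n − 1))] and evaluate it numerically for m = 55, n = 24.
z(55, 24; 2, 2) ≤ (1/2)[55 + √(55² + 4·55·24·23)] = (1/2)[55 + √124465] = 203.898

Kővári–Sós–Turán: let r_1, ..., r_55 be the row sums and z = Σ r_i the total number of 1s. Each pair of columns can share at most one row with both entries 1 (else a 2×2 all-ones block appears), so Σ_i C(r_i, 2) ≤ C(24, 2) = 276. By convexity Σ_i C(r_i, 2) ≥ 55·C(z/55, 2) = z(z − 55)/(2·55), giving z² − 55z − 55·24·23 ≤ 0 and hence z ≤ (1/2)[55 + √(3025 + 4·30360)] = (1/2)[55 + √124465] ≈ (1/2)(55 + 352.796) = 203.898.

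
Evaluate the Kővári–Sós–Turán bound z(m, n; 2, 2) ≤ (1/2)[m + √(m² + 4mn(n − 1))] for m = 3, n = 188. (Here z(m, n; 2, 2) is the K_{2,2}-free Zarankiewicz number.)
z(3, 188; 2, 2) ≤ (1/2)[3 + √(3² + 4·3·188·187)] = (1/2)[3 + √421881] = 326.2618

Kővári–Sós–Turán: let r_1, ..., r_3 be the row sums and z = Σ r_i the total number of 1s. Each pair of columns can share at most one row with both entries 1 (else a 2×2 all-ones block appears), so Σ_i C(r_i, 2) ≤ C(188, 2) = 17578. By convexity Σ_i C(r_i, 2) ≥ 3·C(z/3, 2) = z(z − 3)/(2·3), giving z² − 3z − 3·188·187 ≤ 0 and hence z ≤ (1/2)[3 + √(9 + 4·105468)] = (1/2)[3 + √421881] ≈ (1/2)(3 + 649.5237) = 326.2618.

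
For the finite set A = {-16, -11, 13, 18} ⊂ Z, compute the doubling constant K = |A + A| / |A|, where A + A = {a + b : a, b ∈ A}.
K = |A + A| / |A| = 9/4

Enumerate A + A = {a + b : a, b ∈ A}. With |A| = 4, there are |A|^2 = 16 ordered sum pairs; collecting distinct values, A + A = {-32, -27, -22, -3, 2, 7, 26, 31, 36}, so |A + A| = 9. Thus K = 9/4. For comparison, the minimum possible |A + A| over all 4-element sets is 2·4 − 1 = 7 (so min K = 7/4), attained only by arithmetic progressions.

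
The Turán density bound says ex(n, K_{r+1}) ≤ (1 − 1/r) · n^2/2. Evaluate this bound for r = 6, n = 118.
Turán density bound = (5/6) · 118^2/2 = 17405/3 ≈ 5801.6667

Turán's theorem: ex(n, K_{r+1}) is achieved by the complete r-partite Turán graph T(n, r) with parts as balanced as possible, and is at most (1 − 1/r) · n^2/2. For r = 6, n = 118: the density bound is (5/6) · 13924/2 = 17405/3 ≈ 5801.6667. The integer-valued extremum is e(T(118, 6)) = 5801, which is strictly less than the density bound 17405/3 since 6 ∤ 118 (the parts of T(118, 6) cannot all be equal).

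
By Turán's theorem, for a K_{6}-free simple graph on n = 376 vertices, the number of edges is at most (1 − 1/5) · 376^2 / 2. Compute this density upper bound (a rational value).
Turán density bound = (4/5) · 376^2/2 = 282752/5 ≈ 56550.4

Turán's theorem: ex(n, K_{r+1}) is achieved by the complete r-partite Turán graph T(n, r) with parts as balanced as possible, and is at most (1 − 1/r) · n^2/2. For r = 5, n = 376: the density bound is (4/5) · 141376/2 = 282752/5 ≈ 56550.4. The integer-valued extremum is e(T(376, 5)) = 56550, which is strictly less than the density bound 282752/5 since 5 ∤ 376 (the parts of T(376, 5) cannot all be equal).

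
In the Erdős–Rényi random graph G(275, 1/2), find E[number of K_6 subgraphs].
E[# K_6] = C(275, 6) · (1/2)^C(6, 2) = 568611143100 / 2^15 = 142152785775/8192 ≈ 17352634.982300

For each 6-subset S of vertices (there are C(275, 6) = 568611143100 such S), let X_S = 1 if S induces a K_6 (all C(6, 2) = 15 edges present). Then P(X_S = 1) = (1/2)^15 = 1/32768. By linearity of expectation, E[# K_6] = C(275, 6) · (1/2)^15 = 568611143100 / 32768 = 142152785775/8192 ≈ 17352634.982300.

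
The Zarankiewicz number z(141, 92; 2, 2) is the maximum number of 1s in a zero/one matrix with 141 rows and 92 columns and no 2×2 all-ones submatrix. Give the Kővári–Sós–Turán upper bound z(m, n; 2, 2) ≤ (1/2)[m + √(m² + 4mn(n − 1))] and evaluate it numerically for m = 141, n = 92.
z(141, 92; 2, 2) ≤ (1/2)[141 + √(141² + 4·141·92·91)] = (1/2)[141 + √4741689] = 1159.271

Kővári–Sós–Turán: let r_1, ..., r_141 be the row sums and z = Σ r_i the total number of 1s. Each pair of columns can share at most one row with both entries 1 (else a 2×2 all-ones block appears), so Σ_i C(r_i, 2) ≤ C(92, 2) = 4186. By convexity Σ_i C(r_i, 2) ≥ 141·C(z/141, 2) = z(z − 141)/(2·141), giving z² − 141z − 141·92·91 ≤ 0 and hence z ≤ (1/2)[141 + √(19881 + 4·1180452)] = (1/2)[141 + √4741689] ≈ (1/2)(141 + 2177.542) = 1159.271.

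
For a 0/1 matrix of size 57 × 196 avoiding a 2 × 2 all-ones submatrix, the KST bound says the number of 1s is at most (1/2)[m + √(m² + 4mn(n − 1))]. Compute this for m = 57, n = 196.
z(57, 196; 2, 2) ≤ (1/2)[57 + √(57² + 4·57·196·195)] = (1/2)[57 + √8717409] = 1504.7629

Kővári–Sós–Turán: let r_1, ..., r_57 be the row sums and z = Σ r_i the total number of 1s. Each pair of columns can share at most one row with both entries 1 (else a 2×2 all-ones block appears), so Σ_i C(r_i, 2) ≤ C(196, 2) = 19110. By convexity Σ_i C(r_i, 2) ≥ 57·C(z/57, 2) = z(z − 57)/(2·57), giving z² − 57z − 57·196·195 ≤ 0 and hence z ≤ (1/2)[57 + √(3249 + 4·2178540)] = (1/2)[57 + √8717409] ≈ (1/2)(57 + 2952.5259) = 1504.7629.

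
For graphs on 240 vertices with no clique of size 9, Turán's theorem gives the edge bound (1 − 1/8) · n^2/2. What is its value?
Turán density bound = (7/8) · 240^2/2 = 25200

Turán's theorem: ex(n, K_{r+1}) is achieved by the complete r-partite Turán graph T(n, r) with parts as balanced as possible, and is at most (1 − 1/r) · n^2/2. For r = 8, n = 240: the density bound is (7/8) · 57600/2 = 25200. Since 8 ∣ 240, the Turán graph T(240, 8) has parts of equal size 30, and its edge count e(T(240, 8)) = 25200 attains the density bound exactly.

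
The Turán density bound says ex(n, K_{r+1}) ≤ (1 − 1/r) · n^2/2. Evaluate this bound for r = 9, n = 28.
Turán density bound = (8/9) · 28^2/2 = 3136/9 ≈ 348.4444

Turán's theorem: ex(n, K_{r+1}) is achieved by the complete r-partite Turán graph T(n, r) with parts as balanced as possible, and is at most (1 − 1/r) · n^2/2. For r = 9, n = 28: the density bound is (8/9) · 784/2 = 3136/9 ≈ 348.4444. The integer-valued extremum is e(T(28, 9)) = 348, which is strictly less than the density bound 3136/9 since 9 ∤ 28 (the parts of T(28, 9) cannot all be equal).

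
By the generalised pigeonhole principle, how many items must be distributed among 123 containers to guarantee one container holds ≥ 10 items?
n = (10 − 1)·123 + 1 = 1108

By the generalised pigeonhole principle, to guarantee some box contains ≥ r objects we need more than (r − 1) · k objects total. Threshold: n = (r − 1) · k + 1. With r = 10 and k = 123: n = 9 · 123 + 1 = 1107 + 1 = 1108. For n = 1107 = 9 · 123, we can put exactly 9 objects in every box, avoiding 10 in any single one — so 1108 is tight.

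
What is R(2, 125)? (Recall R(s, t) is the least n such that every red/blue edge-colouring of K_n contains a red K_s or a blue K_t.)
R(2, 125) = 125

R(2, k) = k for all k ≥ 2: in a 2-colouring of K_k, either some edge is red (a red K_2) or all edges are blue (a blue K_k). And K_{124} coloured all-blue has no blue K_125, so R(2, 125) > 124. Hence R(2, 125) = 125.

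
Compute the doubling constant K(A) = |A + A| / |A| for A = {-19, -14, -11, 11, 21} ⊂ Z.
K = |A + A| / |A| = 15/5 = 3

Enumerate A + A = {a + b : a, b ∈ A}. With |A| = 5, there are |A|^2 = 25 ordered sum pairs; collecting distinct values, A + A = {-38, -33, -30, -28, -25, -22, -8, -3, 0, 2, 7, 10, 22, 32, 42}, so |A + A| = 15. Thus K = 15/5 = 3. For comparison, the minimum possible |A + A| over all 5-element sets is 2·5 − 1 = 9 (so min K = 9/5), attained only by arithmetic progressions.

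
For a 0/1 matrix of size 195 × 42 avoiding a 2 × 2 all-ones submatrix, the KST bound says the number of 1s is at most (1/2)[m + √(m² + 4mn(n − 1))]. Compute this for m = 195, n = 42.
z(195, 42; 2, 2) ≤ (1/2)[195 + √(195² + 4·195·42·41)] = (1/2)[195 + √1381185] = 685.1191

Kővári–Sós–Turán: let r_1, ..., r_195 be the row sums and z = Σ r_i the total number of 1s. Each pair of columns can share at most one row with both entries 1 (else a 2×2 all-ones block appears), so Σ_i C(r_i, 2) ≤ C(42, 2) = 861. By convexity Σ_i C(r_i, 2) ≥ 195·C(z/195, 2) = z(z − 195)/(2·195), giving z² − 195z − 195·42·41 ≤ 0 and hence z ≤ (1/2)[195 + √(38025 + 4·335790)] = (1/2)[195 + √1381185] ≈ (1/2)(195 + 1175.2383) = 685.1191.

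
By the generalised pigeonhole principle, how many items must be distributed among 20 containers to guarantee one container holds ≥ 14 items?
n = (14 − 1)·20 + 1 = 261

By the generalised pigeonhole principle, to guarantee some box contains ≥ r objects we need more than (r − 1) · k objects total. Threshold: n = (r − 1) · k + 1. With r = 14 and k = 20: n = 13 · 20 + 1 = 260 + 1 = 261. For n = 260 = 13 · 20, we can put exactly 13 objects in every box, avoiding 14 in any single one — so 261 is tight.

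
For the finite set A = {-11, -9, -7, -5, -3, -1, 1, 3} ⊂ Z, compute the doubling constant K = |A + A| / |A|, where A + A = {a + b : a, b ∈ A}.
K = |A + A| / |A| = 15/8

Enumerate A + A = {a + b : a, b ∈ A}. With |A| = 8, there are |A|^2 = 64 ordered sum pairs; collecting distinct values, A + A = {-22, -20, -18, -16, -14, -12, -10, -8, -6, -4, -2, 0, 2, 4, 6}, so |A + A| = 15. Thus K = 15/8. Here |A + A| = 2|A| − 1 = 15, the minimum possible — so K = 15/8 is minimal, which holds iff A is an arithmetic progression.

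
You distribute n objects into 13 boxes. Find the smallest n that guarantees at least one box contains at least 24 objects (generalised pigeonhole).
n = (24 − 1)·13 + 1 = 300

By the generalised pigeonhole principle, to guarantee some box contains ≥ r objects we need more than (r − 1) · k objects total. Threshold: n = (r − 1) · k + 1. With r = 24 and k = 13: n = 23 · 13 + 1 = 299 + 1 = 300. For n = 299 = 23 · 13, we can put exactly 23 objects in every box, avoiding 24 in any single one — so 300 is tight.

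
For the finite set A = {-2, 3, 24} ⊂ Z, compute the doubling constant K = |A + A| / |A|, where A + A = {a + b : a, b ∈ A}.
K = |A + A| / |A| = 6/3 = 2

Enumerate A + A = {a + b : a, b ∈ A}. With |A| = 3, there are |A|^2 = 9 ordered sum pairs; collecting distinct values, A + A = {-4, 1, 6, 22, 27, 48}, so |A + A| = 6. Thus K = 6/3 = 2. For comparison, the minimum possible |A + A| over all 3-element sets is 2·3 − 1 = 5 (so min K = 5/3), attained only by arithmetic progressions.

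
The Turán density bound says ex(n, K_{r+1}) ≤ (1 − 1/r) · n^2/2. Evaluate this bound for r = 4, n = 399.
Turán density bound = (3/4) · 399^2/2 = 477603/8 ≈ 59700.375

Turán's theorem: ex(n, K_{r+1}) is achieved by the complete r-partite Turán graph T(n, r) with parts as balanced as possible, and is at most (1 − 1/r) · n^2/2. For r = 4, n = 399: the density bound is (3/4) · 159201/2 = 477603/8 ≈ 59700.375. The integer-valued extremum is e(T(399, 4)) = 59700, which is strictly less than the density bound 477603/8 since 4 ∤ 399 (the parts of T(399, 4) cannot all be equal).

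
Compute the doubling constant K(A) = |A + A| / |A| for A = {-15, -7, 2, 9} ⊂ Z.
K = |A + A| / |A| = 10/4 = 5/2

Enumerate A + A = {a + b : a, b ∈ A}. With |A| = 4, there are |A|^2 = 16 ordered sum pairs; collecting distinct values, A + A = {-30, -22, -14, -13, -6, -5, 2, 4, 11, 18}, so |A + A| = 10. Thus K = 10/4 = 5/2. For comparison, the minimum possible |A + A| over all 4-element sets is 2·4 − 1 = 7 (so min K = 7/4), attained only by arithmetic progressions.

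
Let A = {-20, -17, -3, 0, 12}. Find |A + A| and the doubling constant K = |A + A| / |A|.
K = |A + A| / |A| = 14/5

Enumerate A + A = {a + b : a, b ∈ A}. With |A| = 5, there are |A|^2 = 25 ordered sum pairs; collecting distinct values, A + A = {-40, -37, -34, -23, -20, -17, -8, -6, -5, -3, 0, 9, 12, 24}, so |A + A| = 14. Thus K = 14/5. For comparison, the minimum possible |A + A| over all 5-element sets is 2·5 − 1 = 9 (so min K = 9/5), attained only by arithmetic progressions.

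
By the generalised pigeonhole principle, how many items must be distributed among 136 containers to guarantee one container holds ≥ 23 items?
n = (23 − 1)·136 + 1 = 2993

By the generalised pigeonhole principle, to guarantee some box contains ≥ r objects we need more than (r − 1) · k objects total. Threshold: n = (r − 1) · k + 1. With r = 23 and k = 136: n = 22 · 136 + 1 = 2992 + 1 = 2993. For n = 2992 = 22 · 136, we can put exactly 22 objects in every box, avoiding 23 in any single one — so 2993 is tight.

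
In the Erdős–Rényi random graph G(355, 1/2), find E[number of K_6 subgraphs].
E[# K_6] = C(355, 6) · (1/2)^C(6, 2) = 2664352290600 / 2^15 = 333044036325/4096 ≈ 81309579.180908

For each 6-subset S of vertices (there are C(355, 6) = 2664352290600 such S), let X_S = 1 if S induces a K_6 (all C(6, 2) = 15 edges present). Then P(X_S = 1) = (1/2)^15 = 1/32768. By linearity of expectation, E[# K_6] = C(355, 6) · (1/2)^15 = 2664352290600 / 32768 = 333044036325/4096 ≈ 81309579.180908.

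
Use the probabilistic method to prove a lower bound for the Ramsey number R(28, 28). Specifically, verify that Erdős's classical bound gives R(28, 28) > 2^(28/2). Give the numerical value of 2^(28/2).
2^(28/2) = 16384; so R(28, 28) > 16384

Colour each edge of K_n uniformly at random with red/blue. The expected number of monochromatic K_28 is C(n, 28) · 2 · 2^(−C(28,2)). If C(n, 28) · 2^(1 − C(28,2)) < 1, then with positive probability no monochromatic K_28 exists, so R(28, 28) > n. The standard estimate C(n, 28) ≤ n^28/28! shows this inequality holds whenever n ≤ 2^(28/2) (since 28! · 2^(C(28,2) − 1) > 2^(28^2/2) ≥ n^28). Hence R(28, 28) > 2^(28/2) = 16384.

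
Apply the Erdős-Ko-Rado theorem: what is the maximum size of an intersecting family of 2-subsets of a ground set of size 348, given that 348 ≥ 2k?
max |F| = C(347, 1) = 347

The Erdős-Ko-Rado theorem states: for n ≥ 2k, an intersecting family of k-subsets of an n-element set has size at most C(n − 1, k − 1), with equality for 'star' families {A ⊆ [n] : |A| = k, i ∈ A} (fix an element i). For n = 348, k = 2: C(347, 1) = 347.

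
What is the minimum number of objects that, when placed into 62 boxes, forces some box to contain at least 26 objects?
n = (26 − 1)·62 + 1 = 1551

By the generalised pigeonhole principle, to guarantee some box contains ≥ r objects we need more than (r − 1) · k objects total. Threshold: n = (r − 1) · k + 1. With r = 26 and k = 62: n = 25 · 62 + 1 = 1550 + 1 = 1551. For n = 1550 = 25 · 62, we can put exactly 25 objects in every box, avoiding 26 in any single one — so 1551 is tight.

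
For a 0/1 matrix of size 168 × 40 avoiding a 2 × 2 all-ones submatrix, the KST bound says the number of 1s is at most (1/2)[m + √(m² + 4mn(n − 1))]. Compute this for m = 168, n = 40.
z(168, 40; 2, 2) ≤ (1/2)[168 + √(168² + 4·168·40·39)] = (1/2)[168 + √1076544] = 602.7832

Kővári–Sós–Turán: let r_1, ..., r_168 be the row sums and z = Σ r_i the total number of 1s. Each pair of columns can share at most one row with both entries 1 (else a 2×2 all-ones block appears), so Σ_i C(r_i, 2) ≤ C(40, 2) = 780. By convexity Σ_i C(r_i, 2) ≥ 168·C(z/168, 2) = z(z − 168)/(2·168), giving z² − 168z − 168·40·39 ≤ 0 and hence z ≤ (1/2)[168 + √(28224 + 4·262080)] = (1/2)[168 + √1076544] ≈ (1/2)(168 + 1037.5664) = 602.7832.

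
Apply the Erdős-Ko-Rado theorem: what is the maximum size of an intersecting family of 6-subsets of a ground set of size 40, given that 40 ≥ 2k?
max |F| = C(39, 5) = 575757

The Erdős-Ko-Rado theorem states: for n ≥ 2k, an intersecting family of k-subsets of an n-element set has size at most C(n − 1, k − 1), with equality for 'star' families {A ⊆ [n] : |A| = k, i ∈ A} (fix an element i). For n = 40, k = 6: C(39, 5) = 575757.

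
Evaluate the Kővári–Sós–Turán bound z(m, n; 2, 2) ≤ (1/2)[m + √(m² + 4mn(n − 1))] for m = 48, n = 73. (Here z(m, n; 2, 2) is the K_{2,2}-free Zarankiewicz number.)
z(48, 73; 2, 2) ≤ (1/2)[48 + √(48² + 4·48·73·72)] = (1/2)[48 + √1011456] = 526.8558

Kővári–Sós–Turán: let r_1, ..., r_48 be the row sums and z = Σ r_i the total number of 1s. Each pair of columns can share at most one row with both entries 1 (else a 2×2 all-ones block appears), so Σ_i C(r_i, 2) ≤ C(73, 2) = 2628. By convexity Σ_i C(r_i, 2) ≥ 48·C(z/48, 2) = z(z − 48)/(2·48), giving z² − 48z − 48·73·72 ≤ 0 and hence z ≤ (1/2)[48 + √(2304 + 4·252288)] = (1/2)[48 + √1011456] ≈ (1/2)(48 + 1005.7117) = 526.8558.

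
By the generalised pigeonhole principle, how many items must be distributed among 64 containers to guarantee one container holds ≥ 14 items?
n = (14 − 1)·64 + 1 = 833

By the generalised pigeonhole principle, to guarantee some box contains ≥ r objects we need more than (r − 1) · k objects total. Threshold: n = (r − 1) · k + 1. With r = 14 and k = 64: n = 13 · 64 + 1 = 832 + 1 = 833. For n = 832 = 13 · 64, we can put exactly 13 objects in every box, avoiding 14 in any single one — so 833 is tight.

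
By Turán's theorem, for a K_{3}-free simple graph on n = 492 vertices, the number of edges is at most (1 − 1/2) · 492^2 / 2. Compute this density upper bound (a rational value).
Turán density bound = (1/2) · 492^2/2 = 60516

Turán's theorem: ex(n, K_{r+1}) is achieved by the complete r-partite Turán graph T(n, r) with parts as balanced as possible, and is at most (1 − 1/r) · n^2/2. For r = 2, n = 492: the density bound is (1/2) · 242064/2 = 60516. Since 2 ∣ 492, the Turán graph T(492, 2) has parts of equal size 246, and its edge count e(T(492, 2)) = 60516 attains the density bound exactly.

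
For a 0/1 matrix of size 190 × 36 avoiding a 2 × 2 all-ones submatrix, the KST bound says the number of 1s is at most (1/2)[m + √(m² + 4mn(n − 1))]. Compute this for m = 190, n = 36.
z(190, 36; 2, 2) ≤ (1/2)[190 + √(190² + 4·190·36·35)] = (1/2)[190 + √993700] = 593.4225

Kővári–Sós–Turán: let r_1, ..., r_190 be the row sums and z = Σ r_i the total number of 1s. Each pair of columns can share at most one row with both entries 1 (else a 2×2 all-ones block appears), so Σ_i C(r_i, 2) ≤ C(36, 2) = 630. By convexity Σ_i C(r_i, 2) ≥ 190·C(z/190, 2) = z(z − 190)/(2·190), giving z² − 190z − 190·36·35 ≤ 0 and hence z ≤ (1/2)[190 + √(36100 + 4·239400)] = (1/2)[190 + √993700] ≈ (1/2)(190 + 996.845) = 593.4225.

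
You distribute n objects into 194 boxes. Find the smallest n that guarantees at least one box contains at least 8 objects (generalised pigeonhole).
n = (8 − 1)·194 + 1 = 1359

By the generalised pigeonhole principle, to guarantee some box contains ≥ r objects we need more than (r − 1) · k objects total. Threshold: n = (r − 1) · k + 1. With r = 8 and k = 194: n = 7 · 194 + 1 = 1358 + 1 = 1359. For n = 1358 = 7 · 194, we can put exactly 7 objects in every box, avoiding 8 in any single one — so 1359 is tight.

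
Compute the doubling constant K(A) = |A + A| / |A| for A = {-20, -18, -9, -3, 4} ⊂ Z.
K = |A + A| / |A| = 15/5 = 3

Enumerate A + A = {a + b : a, b ∈ A}. With |A| = 5, there are |A|^2 = 25 ordered sum pairs; collecting distinct values, A + A = {-40, -38, -36, -29, -27, -23, -21, -18, -16, -14, -12, -6, -5, 1, 8}, so |A + A| = 15. Thus K = 15/5 = 3. For comparison, the minimum possible |A + A| over all 5-element sets is 2·5 − 1 = 9 (so min K = 9/5), attained only by arithmetic progressions.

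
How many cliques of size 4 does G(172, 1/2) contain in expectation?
E[# K_4] = C(172, 4) · (1/2)^C(4, 2) = 35208615 / 2^6 = 550134.609375

For each 4-subset S of vertices (there are C(172, 4) = 35208615 such S), let X_S = 1 if S induces a K_4 (all C(4, 2) = 6 edges present). Then P(X_S = 1) = (1/2)^6 = 1/64. By linearity of expectation, E[# K_4] = C(172, 4) · (1/2)^6 = 35208615 / 64 = 550134.609375.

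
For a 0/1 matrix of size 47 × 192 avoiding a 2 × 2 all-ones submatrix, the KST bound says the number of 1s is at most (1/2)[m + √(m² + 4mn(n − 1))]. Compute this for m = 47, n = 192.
z(47, 192; 2, 2) ≤ (1/2)[47 + √(47² + 4·47·192·191)] = (1/2)[47 + √6896545] = 1336.5637

Kővári–Sós–Turán: let r_1, ..., r_47 be the row sums and z = Σ r_i the total number of 1s. Each pair of columns can share at most one row with both entries 1 (else a 2×2 all-ones block appears), so Σ_i C(r_i, 2) ≤ C(192, 2) = 18336. By convexity Σ_i C(r_i, 2) ≥ 47·C(z/47, 2) = z(z − 47)/(2·47), giving z² − 47z − 47·192·191 ≤ 0 and hence z ≤ (1/2)[47 + √(2209 + 4·1723584)] = (1/2)[47 + √6896545] ≈ (1/2)(47 + 2626.1274) = 1336.5637.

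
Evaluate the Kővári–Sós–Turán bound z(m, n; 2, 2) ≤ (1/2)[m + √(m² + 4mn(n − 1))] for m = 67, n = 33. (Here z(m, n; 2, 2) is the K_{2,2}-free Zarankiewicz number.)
z(67, 33; 2, 2) ≤ (1/2)[67 + √(67² + 4·67·33·32)] = (1/2)[67 + √287497] = 301.5937

Kővári–Sós–Turán: let r_1, ..., r_67 be the row sums and z = Σ r_i the total number of 1s. Each pair of columns can share at most one row with both entries 1 (else a 2×2 all-ones block appears), so Σ_i C(r_i, 2) ≤ C(33, 2) = 528. By convexity Σ_i C(r_i, 2) ≥ 67·C(z/67, 2) = z(z − 67)/(2·67), giving z² − 67z − 67·33·32 ≤ 0 and hence z ≤ (1/2)[67 + √(4489 + 4·70752)] = (1/2)[67 + √287497] ≈ (1/2)(67 + 536.1875) = 301.5937.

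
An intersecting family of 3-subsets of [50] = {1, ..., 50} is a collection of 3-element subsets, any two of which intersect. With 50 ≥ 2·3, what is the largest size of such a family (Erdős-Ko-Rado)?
max |F| = C(49, 2) = 1176

The Erdős-Ko-Rado theorem states: for n ≥ 2k, an intersecting family of k-subsets of an n-element set has size at most C(n − 1, k − 1), with equality for 'star' families {A ⊆ [n] : |A| = k, i ∈ A} (fix an element i). For n = 50, k = 3: C(49, 2) = 1176.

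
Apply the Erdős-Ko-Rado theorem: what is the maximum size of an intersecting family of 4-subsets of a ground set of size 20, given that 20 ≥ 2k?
max |F| = C(19, 3) = 969

Erdős-Ko-Rado (1961): when n ≥ 2k, max |F| = C(n−1, k−1). The bound is attained by the star {A : i ∈ A} for any fixed i ∈ [n]. Here C(20−1, 4−1) = C(19, 3) = 969.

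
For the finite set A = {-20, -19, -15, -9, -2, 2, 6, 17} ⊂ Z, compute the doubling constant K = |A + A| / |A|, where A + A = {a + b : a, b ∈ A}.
K = |A + A| / |A| = 30/8 = 15/4

Enumerate A + A = {a + b : a, b ∈ A}. With |A| = 8, there are |A|^2 = 64 ordered sum pairs; collecting distinct values, A + A = {-40, -39, -38, -35, -34, -30, -29, -28, -24, -22, -21, -18, -17, -14, -13, -11, -9, -7, -4, -3, -2, 0, 2, 4, 8, 12, 15, 19, 23, 34}, so |A + A| = 30. Thus K = 30/8 = 15/4. For comparison, the minimum possible |A + A| over all 8-element sets is 2·8 − 1 = 15 (so min K = 15/8), attained only by arithmetic progressions.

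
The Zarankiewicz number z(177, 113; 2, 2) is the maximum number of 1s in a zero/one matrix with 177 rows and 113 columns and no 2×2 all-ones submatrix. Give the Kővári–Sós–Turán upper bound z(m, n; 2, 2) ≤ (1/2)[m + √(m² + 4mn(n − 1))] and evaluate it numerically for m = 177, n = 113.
z(177, 113; 2, 2) ≤ (1/2)[177 + √(177² + 4·177·113·112)] = (1/2)[177 + √8991777] = 1587.8146

Kővári–Sós–Turán: let r_1, ..., r_177 be the row sums and z = Σ r_i the total number of 1s. Each pair of columns can share at most one row with both entries 1 (else a 2×2 all-ones block appears), so Σ_i C(r_i, 2) ≤ C(113, 2) = 6328. By convexity Σ_i C(r_i, 2) ≥ 177·C(z/177, 2) = z(z − 177)/(2·177), giving z² − 177z − 177·113·112 ≤ 0 and hence z ≤ (1/2)[177 + √(31329 + 4·2240112)] = (1/2)[177 + √8991777] ≈ (1/2)(177 + 2998.6292) = 1587.8146.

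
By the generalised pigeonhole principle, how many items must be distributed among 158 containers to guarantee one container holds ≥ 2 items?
n = (2 − 1)·158 + 1 = 159

By the generalised pigeonhole principle, to guarantee some box contains ≥ r objects we need more than (r − 1) · k objects total. Threshold: n = (r − 1) · k + 1. With r = 2 and k = 158: n = 1 · 158 + 1 = 158 + 1 = 159. For n = 158 = 1 · 158, we can put exactly 1 objects in every box, avoiding 2 in any single one — so 159 is tight.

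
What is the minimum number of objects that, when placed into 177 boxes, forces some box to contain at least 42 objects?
n = (42 − 1)·177 + 1 = 7258

By the generalised pigeonhole principle, to guarantee some box contains ≥ r objects we need more than (r − 1) · k objects total. Threshold: n = (r − 1) · k + 1. With r = 42 and k = 177: n = 41 · 177 + 1 = 7257 + 1 = 7258. For n = 7257 = 41 · 177, we can put exactly 41 objects in every box, avoiding 42 in any single one — so 7258 is tight.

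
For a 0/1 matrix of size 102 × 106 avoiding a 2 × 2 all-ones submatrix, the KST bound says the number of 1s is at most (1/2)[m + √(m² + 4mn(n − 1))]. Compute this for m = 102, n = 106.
z(102, 106; 2, 2) ≤ (1/2)[102 + √(102² + 4·102·106·105)] = (1/2)[102 + √4551444] = 1117.7057

Kővári–Sós–Turán: let r_1, ..., r_102 be the row sums and z = Σ r_i the total number of 1s. Each pair of columns can share at most one row with both entries 1 (else a 2×2 all-ones block appears), so Σ_i C(r_i, 2) ≤ C(106, 2) = 5565. By convexity Σ_i C(r_i, 2) ≥ 102·C(z/102, 2) = z(z − 102)/(2·102), giving z² − 102z − 102·106·105 ≤ 0 and hence z ≤ (1/2)[102 + √(10404 + 4·1135260)] = (1/2)[102 + √4551444] ≈ (1/2)(102 + 2133.4114) = 1117.7057.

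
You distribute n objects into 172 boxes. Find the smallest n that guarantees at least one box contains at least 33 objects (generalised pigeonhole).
n = (33 − 1)·172 + 1 = 5505

By the generalised pigeonhole principle, to guarantee some box contains ≥ r objects we need more than (r − 1) · k objects total. Threshold: n = (r − 1) · k + 1. With r = 33 and k = 172: n = 32 · 172 + 1 = 5504 + 1 = 5505. For n = 5504 = 32 · 172, we can put exactly 32 objects in every box, avoiding 33 in any single one — so 5505 is tight.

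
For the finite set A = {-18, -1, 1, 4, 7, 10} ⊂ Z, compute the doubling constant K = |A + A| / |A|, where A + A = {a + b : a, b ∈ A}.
K = |A + A| / |A| = 18/6 = 3

Enumerate A + A = {a + b : a, b ∈ A}. With |A| = 6, there are |A|^2 = 36 ordered sum pairs; collecting distinct values, A + A = {-36, -19, -17, -14, -11, -8, -2, 0, 2, 3, 5, 6, 8, 9, 11, 14, 17, 20}, so |A + A| = 18. Thus K = 18/6 = 3. For comparison, the minimum possible |A + A| over all 6-element sets is 2·6 − 1 = 11 (so min K = 11/6), attained only by arithmetic progressions.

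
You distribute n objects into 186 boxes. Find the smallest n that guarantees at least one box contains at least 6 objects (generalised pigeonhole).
n = (6 − 1)·186 + 1 = 931

By the generalised pigeonhole principle, to guarantee some box contains ≥ r objects we need more than (r − 1) · k objects total. Threshold: n = (r − 1) · k + 1. With r = 6 and k = 186: n = 5 · 186 + 1 = 930 + 1 = 931. For n = 930 = 5 · 186, we can put exactly 5 objects in every box, avoiding 6 in any single one — so 931 is tight.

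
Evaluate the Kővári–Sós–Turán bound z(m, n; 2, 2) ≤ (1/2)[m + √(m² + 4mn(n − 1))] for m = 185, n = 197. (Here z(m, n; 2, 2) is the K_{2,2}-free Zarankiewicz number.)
z(185, 197; 2, 2) ≤ (1/2)[185 + √(185² + 4·185·197·196)] = (1/2)[185 + √28607105] = 2766.7805

Kővári–Sós–Turán: let r_1, ..., r_185 be the row sums and z = Σ r_i the total number of 1s. Each pair of columns can share at most one row with both entries 1 (else a 2×2 all-ones block appears), so Σ_i C(r_i, 2) ≤ C(197, 2) = 19306. By convexity Σ_i C(r_i, 2) ≥ 185·C(z/185, 2) = z(z − 185)/(2·185), giving z² − 185z − 185·197·196 ≤ 0 and hence z ≤ (1/2)[185 + √(34225 + 4·7143220)] = (1/2)[185 + √28607105] ≈ (1/2)(185 + 5348.561) = 2766.7805.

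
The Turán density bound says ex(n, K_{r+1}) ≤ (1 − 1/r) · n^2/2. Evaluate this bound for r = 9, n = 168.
Turán density bound = (8/9) · 168^2/2 = 12544

Turán's theorem: ex(n, K_{r+1}) is achieved by the complete r-partite Turán graph T(n, r) with parts as balanced as possible, and is at most (1 − 1/r) · n^2/2. For r = 9, n = 168: the density bound is (8/9) · 28224/2 = 12544. The integer-valued extremum is e(T(168, 9)) = 12543, which is strictly less than the density bound 12544 since 9 ∤ 168 (the parts of T(168, 9) cannot all be equal).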